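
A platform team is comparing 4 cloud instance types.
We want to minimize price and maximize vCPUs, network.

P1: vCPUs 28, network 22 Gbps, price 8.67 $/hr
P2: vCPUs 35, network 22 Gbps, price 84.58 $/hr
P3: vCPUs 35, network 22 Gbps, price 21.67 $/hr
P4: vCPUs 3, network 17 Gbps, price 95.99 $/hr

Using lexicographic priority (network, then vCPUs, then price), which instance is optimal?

First maximize network: best is 22, kept {P1, P2, P3}.
Then maximize vCPUs: best is 35, kept {P2, P3}.
Then minimize price: best is 21.67, kept {P3}.

P3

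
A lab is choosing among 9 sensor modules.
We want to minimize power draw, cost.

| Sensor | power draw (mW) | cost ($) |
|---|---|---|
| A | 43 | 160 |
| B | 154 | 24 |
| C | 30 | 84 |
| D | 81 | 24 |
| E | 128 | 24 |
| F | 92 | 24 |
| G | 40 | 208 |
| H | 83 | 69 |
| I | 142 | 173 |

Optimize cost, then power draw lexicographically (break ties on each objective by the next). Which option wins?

First minimize cost: best is 24, kept {B, D, E, F}.
Then minimize power draw: best is 81, kept {D}.

D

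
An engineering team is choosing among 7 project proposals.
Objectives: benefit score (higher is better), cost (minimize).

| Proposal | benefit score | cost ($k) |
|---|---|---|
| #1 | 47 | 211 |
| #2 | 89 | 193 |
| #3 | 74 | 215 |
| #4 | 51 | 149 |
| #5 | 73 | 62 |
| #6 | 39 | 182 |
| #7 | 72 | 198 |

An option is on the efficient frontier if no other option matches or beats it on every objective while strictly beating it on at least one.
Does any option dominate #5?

#1: worse on benefit score (47 vs 73).
#2: worse on cost (193 vs 62).
#3: worse on cost (215 vs 62).
#4: worse on benefit score (51 vs 73).
#6: worse on benefit score (39 vs 73).
#7: worse on benefit score (72 vs 73).
No option is at least as good as #5 on every objective and strictly better on one.

No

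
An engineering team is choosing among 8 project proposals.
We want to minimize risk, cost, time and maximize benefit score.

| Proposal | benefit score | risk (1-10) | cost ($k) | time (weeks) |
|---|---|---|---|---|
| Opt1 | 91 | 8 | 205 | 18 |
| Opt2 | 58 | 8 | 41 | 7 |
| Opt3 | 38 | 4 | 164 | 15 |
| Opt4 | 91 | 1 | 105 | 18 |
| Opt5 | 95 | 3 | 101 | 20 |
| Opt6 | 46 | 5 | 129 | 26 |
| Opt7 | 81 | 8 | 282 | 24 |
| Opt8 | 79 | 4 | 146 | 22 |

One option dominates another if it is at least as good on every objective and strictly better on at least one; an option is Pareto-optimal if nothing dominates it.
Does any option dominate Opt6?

Opt4 vs Opt6: benefit score 91≥46, risk 1≤5, cost 105≤129, time 18≤26 — Opt4 is at least as good on every objective and strictly better on at least one, so Opt4 dominates Opt6.

Yes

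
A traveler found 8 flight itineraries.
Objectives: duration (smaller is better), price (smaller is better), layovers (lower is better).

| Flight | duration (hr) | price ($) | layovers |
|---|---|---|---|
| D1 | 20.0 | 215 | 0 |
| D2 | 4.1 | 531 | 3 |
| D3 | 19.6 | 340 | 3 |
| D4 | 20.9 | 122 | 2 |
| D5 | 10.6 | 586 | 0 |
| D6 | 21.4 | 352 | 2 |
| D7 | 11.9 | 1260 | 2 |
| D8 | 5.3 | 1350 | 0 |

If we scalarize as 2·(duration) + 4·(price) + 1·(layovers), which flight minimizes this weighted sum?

D1: 2·20.0 + 4·215 + 1·0 = 900.0
D2: 2·4.1 + 4·531 + 1·3 = 2135.2
D3: 2·19.6 + 4·340 + 1·3 = 1402.2
D4: 2·20.9 + 4·122 + 1·2 = 531.8
D5: 2·10.6 + 4·586 + 1·0 = 2365.2
D6: 2·21.4 + 4·352 + 1·2 = 1452.8
D7: 2·11.9 + 4·1260 + 1·2 = 5065.8
D8: 2·5.3 + 4·1350 + 1·0 = 5410.6
Lowest: D4 at 531.8.

D4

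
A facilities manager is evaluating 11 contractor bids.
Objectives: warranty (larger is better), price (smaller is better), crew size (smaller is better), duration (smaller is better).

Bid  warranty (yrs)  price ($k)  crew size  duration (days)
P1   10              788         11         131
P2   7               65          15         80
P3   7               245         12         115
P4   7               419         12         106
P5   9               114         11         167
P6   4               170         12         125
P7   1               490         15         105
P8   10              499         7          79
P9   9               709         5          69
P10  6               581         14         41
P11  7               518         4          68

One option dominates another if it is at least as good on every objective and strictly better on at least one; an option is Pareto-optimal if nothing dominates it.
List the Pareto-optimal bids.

P2, P3, P4, P5, P6, P8, P9, P10, P11

P1: dominated by P8 (warranty 10≥10, price 499≤788, crew size 7≤11, duration 79≤131).
P2: not dominated (best price).
P3: not dominated.
P4: not dominated.
P5: not dominated.
P6: not dominated.
P7: dominated by P2 (warranty 7≥1, price 65≤490, crew size 15≤15, duration 80≤105).
P8: not dominated.
P9: not dominated.
P10: not dominated (best duration).
P11: not dominated (best crew size).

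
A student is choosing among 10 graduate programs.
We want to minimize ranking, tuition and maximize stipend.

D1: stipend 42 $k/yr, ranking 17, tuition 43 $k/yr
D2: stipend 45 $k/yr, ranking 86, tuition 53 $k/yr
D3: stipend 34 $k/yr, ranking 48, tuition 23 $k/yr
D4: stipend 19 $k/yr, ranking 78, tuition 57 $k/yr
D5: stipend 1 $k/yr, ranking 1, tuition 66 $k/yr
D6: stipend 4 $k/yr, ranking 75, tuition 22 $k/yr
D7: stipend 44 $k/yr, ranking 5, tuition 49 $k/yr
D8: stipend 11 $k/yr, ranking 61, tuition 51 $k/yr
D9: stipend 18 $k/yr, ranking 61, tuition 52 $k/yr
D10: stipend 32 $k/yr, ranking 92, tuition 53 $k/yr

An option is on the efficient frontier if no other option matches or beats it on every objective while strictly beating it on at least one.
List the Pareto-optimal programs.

D1: not dominated.
D2: not dominated (best stipend).
D3: not dominated.
D4: dominated by D1 (stipend 42≥19, ranking 17≤78, tuition 43≤57).
D5: not dominated (best ranking).
D6: not dominated (best tuition).
D7: not dominated.
D8: dominated by D1 (stipend 42≥11, ranking 17≤61, tuition 43≤51).
D9: dominated by D1 (stipend 42≥18, ranking 17≤61, tuition 43≤52).
D10: dominated by D1 (stipend 42≥32, ranking 17≤92, tuition 43≤53).

D1, D2, D3, D5, D6, D7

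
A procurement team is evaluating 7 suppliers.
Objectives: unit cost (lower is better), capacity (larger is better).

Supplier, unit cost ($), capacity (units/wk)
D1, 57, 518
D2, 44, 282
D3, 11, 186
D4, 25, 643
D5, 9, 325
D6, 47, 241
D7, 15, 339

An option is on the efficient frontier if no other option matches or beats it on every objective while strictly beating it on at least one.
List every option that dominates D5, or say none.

none

D1: worse on unit cost (57 vs 9).
D2: worse on unit cost (44 vs 9).
D3: worse on unit cost (11 vs 9).
D4: worse on unit cost (25 vs 9).
D6: worse on unit cost (47 vs 9).
D7: worse on unit cost (15 vs 9).
No option dominates D5.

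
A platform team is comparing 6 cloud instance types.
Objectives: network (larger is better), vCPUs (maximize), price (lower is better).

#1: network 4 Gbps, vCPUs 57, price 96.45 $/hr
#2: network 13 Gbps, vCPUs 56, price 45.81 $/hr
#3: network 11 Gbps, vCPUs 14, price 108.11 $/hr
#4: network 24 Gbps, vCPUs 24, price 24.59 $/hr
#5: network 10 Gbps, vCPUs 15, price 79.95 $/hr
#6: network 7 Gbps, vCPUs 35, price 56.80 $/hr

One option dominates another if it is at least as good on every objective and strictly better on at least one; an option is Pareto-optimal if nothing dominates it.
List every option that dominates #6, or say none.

#2

#2: network 13≥7, vCPUs 56≥35, price 45.81≤56.80 — dominates #6.
Others (#1, #3, #4, #5) are each worse than #6 on at least one objective.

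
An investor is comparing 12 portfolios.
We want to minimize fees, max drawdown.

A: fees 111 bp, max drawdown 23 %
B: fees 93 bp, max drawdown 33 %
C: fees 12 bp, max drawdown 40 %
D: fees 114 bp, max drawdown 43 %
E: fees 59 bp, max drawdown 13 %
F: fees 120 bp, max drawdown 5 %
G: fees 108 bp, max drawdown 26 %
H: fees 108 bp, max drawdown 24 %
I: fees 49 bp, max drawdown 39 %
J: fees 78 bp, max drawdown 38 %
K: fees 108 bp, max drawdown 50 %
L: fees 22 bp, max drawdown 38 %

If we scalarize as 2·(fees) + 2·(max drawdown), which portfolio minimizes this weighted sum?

A: 2·111 + 2·23 = 268
B: 2·93 + 2·33 = 252
C: 2·12 + 2·40 = 104
D: 2·114 + 2·43 = 314
E: 2·59 + 2·13 = 144
F: 2·120 + 2·5 = 250
G: 2·108 + 2·26 = 268
H: 2·108 + 2·24 = 264
I: 2·49 + 2·39 = 176
J: 2·78 + 2·38 = 232
K: 2·108 + 2·50 = 316
L: 2·22 + 2·38 = 120
Lowest: C at 104.

C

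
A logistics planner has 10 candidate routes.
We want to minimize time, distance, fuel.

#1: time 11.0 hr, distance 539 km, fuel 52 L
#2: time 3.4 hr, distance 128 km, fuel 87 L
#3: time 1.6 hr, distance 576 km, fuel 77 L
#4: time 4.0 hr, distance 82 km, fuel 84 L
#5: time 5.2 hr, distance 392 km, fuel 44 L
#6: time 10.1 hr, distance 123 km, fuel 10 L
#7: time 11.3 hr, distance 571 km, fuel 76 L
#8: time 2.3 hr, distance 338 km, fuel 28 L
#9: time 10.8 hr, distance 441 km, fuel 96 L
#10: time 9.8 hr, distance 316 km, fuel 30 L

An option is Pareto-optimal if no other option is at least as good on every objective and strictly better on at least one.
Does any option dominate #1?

Yes

#5 vs #1: time 5.2≤11.0, distance 392≤539, fuel 44≤52 — #5 is at least as good on every objective and strictly better on at least one, so #5 dominates #1.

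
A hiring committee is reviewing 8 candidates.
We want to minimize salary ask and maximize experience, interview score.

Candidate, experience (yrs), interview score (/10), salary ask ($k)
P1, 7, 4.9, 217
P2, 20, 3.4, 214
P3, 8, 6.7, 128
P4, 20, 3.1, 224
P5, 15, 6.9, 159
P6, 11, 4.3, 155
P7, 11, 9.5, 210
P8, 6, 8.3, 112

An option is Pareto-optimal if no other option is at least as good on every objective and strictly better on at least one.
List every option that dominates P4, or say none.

P2

P2: experience 20≥20, interview score 3.4≥3.1, salary ask 214≤224 — dominates P4.
Others (P1, P3, P5, P6, P7, P8) are each worse than P4 on at least one objective.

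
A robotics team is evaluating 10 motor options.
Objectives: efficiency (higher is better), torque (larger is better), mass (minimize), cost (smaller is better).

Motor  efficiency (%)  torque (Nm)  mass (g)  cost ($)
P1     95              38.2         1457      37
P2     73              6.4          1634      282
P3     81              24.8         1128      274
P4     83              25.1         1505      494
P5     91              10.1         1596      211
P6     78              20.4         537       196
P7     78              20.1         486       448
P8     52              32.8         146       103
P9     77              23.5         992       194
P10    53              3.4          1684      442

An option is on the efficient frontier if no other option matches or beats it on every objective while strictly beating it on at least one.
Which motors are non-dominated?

P1: not dominated (best efficiency).
P2: dominated by P1 (efficiency 95≥73, torque 38.2≥6.4, mass 1457≤1634, cost 37≤282).
P3: not dominated.
P4: dominated by P1 (efficiency 95≥83, torque 38.2≥25.1, mass 1457≤1505, cost 37≤494).
P5: dominated by P1 (efficiency 95≥91, torque 38.2≥10.1, mass 1457≤1596, cost 37≤211).
P6: not dominated.
P7: not dominated.
P8: not dominated (best mass).
P9: not dominated.
P10: dominated by P1 (efficiency 95≥53, torque 38.2≥3.4, mass 1457≤1684, cost 37≤442).

P1, P3, P6, P7, P8, P9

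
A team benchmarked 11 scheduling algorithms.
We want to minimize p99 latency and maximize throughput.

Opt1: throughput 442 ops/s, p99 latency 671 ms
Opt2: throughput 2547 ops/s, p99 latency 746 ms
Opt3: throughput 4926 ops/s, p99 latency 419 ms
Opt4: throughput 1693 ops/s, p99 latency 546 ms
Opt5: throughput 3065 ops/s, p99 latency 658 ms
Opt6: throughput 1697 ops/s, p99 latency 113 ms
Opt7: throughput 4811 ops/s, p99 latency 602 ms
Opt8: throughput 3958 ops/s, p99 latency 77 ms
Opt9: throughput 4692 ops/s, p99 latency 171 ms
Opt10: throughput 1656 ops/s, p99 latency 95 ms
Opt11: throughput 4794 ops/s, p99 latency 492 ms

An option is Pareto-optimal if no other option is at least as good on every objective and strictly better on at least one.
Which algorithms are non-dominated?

Opt3, Opt8, Opt9

Opt1: dominated by Opt3 (throughput 4926≥442, p99 latency 419≤671).
Opt2: dominated by Opt3 (throughput 4926≥2547, p99 latency 419≤746).
Opt3: not dominated (best throughput).
Opt4: dominated by Opt3 (throughput 4926≥1693, p99 latency 419≤546).
Opt5: dominated by Opt3 (throughput 4926≥3065, p99 latency 419≤658).
Opt6: dominated by Opt8 (throughput 3958≥1697, p99 latency 77≤113).
Opt7: dominated by Opt3 (throughput 4926≥4811, p99 latency 419≤602).
Opt8: not dominated (best p99 latency).
Opt9: not dominated.
Opt10: dominated by Opt8 (throughput 3958≥1656, p99 latency 77≤95).
Opt11: dominated by Opt3 (throughput 4926≥4794, p99 latency 419≤492).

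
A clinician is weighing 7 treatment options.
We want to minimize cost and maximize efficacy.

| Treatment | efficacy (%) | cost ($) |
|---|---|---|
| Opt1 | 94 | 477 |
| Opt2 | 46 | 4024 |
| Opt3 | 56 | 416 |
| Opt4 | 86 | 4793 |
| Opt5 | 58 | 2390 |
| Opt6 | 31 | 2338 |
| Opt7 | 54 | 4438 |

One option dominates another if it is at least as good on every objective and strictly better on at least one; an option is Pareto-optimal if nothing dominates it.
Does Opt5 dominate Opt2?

Opt5 vs Opt2: efficacy 58≥46, cost 2390≤4024 — Opt5 is at least as good on every objective with at least one strict improvement.

Yes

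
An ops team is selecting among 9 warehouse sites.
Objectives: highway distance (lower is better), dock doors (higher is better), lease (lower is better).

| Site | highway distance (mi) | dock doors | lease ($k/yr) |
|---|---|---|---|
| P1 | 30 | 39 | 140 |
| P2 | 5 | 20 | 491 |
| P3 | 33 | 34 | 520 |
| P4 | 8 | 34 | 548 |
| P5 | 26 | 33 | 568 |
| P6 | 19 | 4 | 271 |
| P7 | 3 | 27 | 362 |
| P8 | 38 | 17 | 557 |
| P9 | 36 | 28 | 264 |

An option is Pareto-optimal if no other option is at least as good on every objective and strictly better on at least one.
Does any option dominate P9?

P1 vs P9: highway distance 30≤36, dock doors 39≥28, lease 140≤264 — P1 is at least as good on every objective and strictly better on at least one, so P1 dominates P9.

Yes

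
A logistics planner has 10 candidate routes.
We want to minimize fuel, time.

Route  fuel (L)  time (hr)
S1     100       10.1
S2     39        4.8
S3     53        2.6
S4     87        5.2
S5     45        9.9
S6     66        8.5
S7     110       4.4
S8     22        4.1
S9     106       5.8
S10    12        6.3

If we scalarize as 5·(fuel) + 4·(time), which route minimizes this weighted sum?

S1: 5·100 + 4·10.1 = 540.4
S2: 5·39 + 4·4.8 = 214.2
S3: 5·53 + 4·2.6 = 275.4
S4: 5·87 + 4·5.2 = 455.8
S5: 5·45 + 4·9.9 = 264.6
S6: 5·66 + 4·8.5 = 364.0
S7: 5·110 + 4·4.4 = 567.6
S8: 5·22 + 4·4.1 = 126.4
S9: 5·106 + 4·5.8 = 553.2
S10: 5·12 + 4·6.3 = 85.2
Lowest: S10 at 85.2.

S10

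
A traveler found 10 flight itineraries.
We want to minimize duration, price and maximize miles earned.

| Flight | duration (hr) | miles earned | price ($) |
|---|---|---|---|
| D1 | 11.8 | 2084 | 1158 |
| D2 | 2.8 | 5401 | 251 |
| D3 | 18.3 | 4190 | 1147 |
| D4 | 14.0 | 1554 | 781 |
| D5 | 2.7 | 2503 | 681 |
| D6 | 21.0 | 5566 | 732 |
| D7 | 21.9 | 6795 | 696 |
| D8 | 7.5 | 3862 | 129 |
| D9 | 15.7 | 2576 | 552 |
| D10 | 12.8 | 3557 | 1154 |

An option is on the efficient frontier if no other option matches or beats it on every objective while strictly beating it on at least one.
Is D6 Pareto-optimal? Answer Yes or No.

D1: worse on miles earned (2084 vs 5566).
D2: worse on miles earned (5401 vs 5566).
D3: worse on miles earned (4190 vs 5566).
D4: worse on miles earned (1554 vs 5566).
D5: worse on miles earned (2503 vs 5566).
D7: worse on duration (21.9 vs 21.0).
D8: worse on miles earned (3862 vs 5566).
D9: worse on miles earned (2576 vs 5566).
D10: worse on miles earned (3557 vs 5566).
No option is at least as good as D6 on every objective and strictly better on one.

Yes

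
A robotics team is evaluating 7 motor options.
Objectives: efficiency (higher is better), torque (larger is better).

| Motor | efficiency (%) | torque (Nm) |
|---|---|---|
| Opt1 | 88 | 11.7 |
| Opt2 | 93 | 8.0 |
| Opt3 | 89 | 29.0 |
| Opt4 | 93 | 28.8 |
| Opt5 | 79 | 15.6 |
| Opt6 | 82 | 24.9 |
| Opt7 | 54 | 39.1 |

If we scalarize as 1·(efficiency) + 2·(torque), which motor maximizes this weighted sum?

Opt4

Opt1: 1·88 + 2·11.7 = 111.4
Opt2: 1·93 + 2·8.0 = 109.0
Opt3: 1·89 + 2·29.0 = 147.0
Opt4: 1·93 + 2·28.8 = 150.6
Opt5: 1·79 + 2·15.6 = 110.2
Opt6: 1·82 + 2·24.9 = 131.8
Opt7: 1·54 + 2·39.1 = 132.2
Highest: Opt4 at 150.6.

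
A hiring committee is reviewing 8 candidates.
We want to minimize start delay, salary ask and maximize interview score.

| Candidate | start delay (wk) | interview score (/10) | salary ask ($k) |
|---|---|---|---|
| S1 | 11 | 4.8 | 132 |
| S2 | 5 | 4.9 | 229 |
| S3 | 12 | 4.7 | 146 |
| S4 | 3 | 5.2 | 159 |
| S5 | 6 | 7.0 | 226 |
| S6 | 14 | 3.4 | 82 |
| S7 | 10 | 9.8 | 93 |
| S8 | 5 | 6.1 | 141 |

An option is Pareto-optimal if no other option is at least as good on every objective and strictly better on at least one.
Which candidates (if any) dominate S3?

S1: start delay 11≤12, interview score 4.8≥4.7, salary ask 132≤146 — dominates S3.
S7: start delay 10≤12, interview score 9.8≥4.7, salary ask 93≤146 — dominates S3.
S8: start delay 5≤12, interview score 6.1≥4.7, salary ask 141≤146 — dominates S3.
Others (S2, S4, S5, S6) are each worse than S3 on at least one objective.

S1, S7, S8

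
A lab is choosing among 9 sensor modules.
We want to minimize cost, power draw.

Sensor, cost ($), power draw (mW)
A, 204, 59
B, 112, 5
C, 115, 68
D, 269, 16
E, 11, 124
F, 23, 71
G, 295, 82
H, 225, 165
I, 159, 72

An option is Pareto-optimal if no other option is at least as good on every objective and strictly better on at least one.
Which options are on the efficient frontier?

B, E, F

A: dominated by B (cost 112≤204, power draw 5≤59).
B: not dominated (best power draw).
C: dominated by B (cost 112≤115, power draw 5≤68).
D: dominated by B (cost 112≤269, power draw 5≤16).
E: not dominated (best cost).
F: not dominated.
G: dominated by A (cost 204≤295, power draw 59≤82).
H: dominated by A (cost 204≤225, power draw 59≤165).
I: dominated by B (cost 112≤159, power draw 5≤72).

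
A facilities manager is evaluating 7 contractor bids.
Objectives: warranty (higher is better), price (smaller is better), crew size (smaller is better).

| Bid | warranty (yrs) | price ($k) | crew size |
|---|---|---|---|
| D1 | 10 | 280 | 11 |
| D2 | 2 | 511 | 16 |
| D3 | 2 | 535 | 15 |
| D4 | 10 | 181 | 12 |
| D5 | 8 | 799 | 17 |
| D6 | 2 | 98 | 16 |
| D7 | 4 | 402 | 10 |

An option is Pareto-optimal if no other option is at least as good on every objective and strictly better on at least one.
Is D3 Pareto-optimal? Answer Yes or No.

D1 vs D3: warranty 10≥2, price 280≤535, crew size 11≤15 — D1 is at least as good on every objective and strictly better on at least one, so D1 dominates D3.

No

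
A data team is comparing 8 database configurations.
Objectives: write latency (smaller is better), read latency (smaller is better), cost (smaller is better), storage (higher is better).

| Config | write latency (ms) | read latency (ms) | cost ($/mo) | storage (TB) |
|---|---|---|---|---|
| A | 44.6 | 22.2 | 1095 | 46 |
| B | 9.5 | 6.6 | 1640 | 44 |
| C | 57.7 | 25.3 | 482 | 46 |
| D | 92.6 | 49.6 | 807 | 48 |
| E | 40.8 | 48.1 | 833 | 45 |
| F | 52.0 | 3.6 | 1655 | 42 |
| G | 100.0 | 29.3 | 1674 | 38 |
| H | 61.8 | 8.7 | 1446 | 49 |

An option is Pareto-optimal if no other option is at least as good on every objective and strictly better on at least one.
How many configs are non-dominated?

7

A: not dominated.
B: not dominated (best write latency).
C: not dominated (best cost).
D: not dominated.
E: not dominated.
F: not dominated (best read latency).
G: dominated by A (write latency 44.6≤100.0, read latency 22.2≤29.3, cost 1095≤1674, storage 46≥38).
H: not dominated (best storage).
Pareto-optimal: A, B, C, D, E, F, H → 7.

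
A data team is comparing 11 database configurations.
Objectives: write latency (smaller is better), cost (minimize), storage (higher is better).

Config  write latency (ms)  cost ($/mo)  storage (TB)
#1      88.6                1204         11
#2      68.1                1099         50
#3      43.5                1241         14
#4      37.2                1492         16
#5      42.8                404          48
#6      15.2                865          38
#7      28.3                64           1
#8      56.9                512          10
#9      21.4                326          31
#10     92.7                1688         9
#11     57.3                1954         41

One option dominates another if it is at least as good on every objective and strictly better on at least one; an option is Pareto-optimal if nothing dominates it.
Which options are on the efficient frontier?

#1: dominated by #2 (write latency 68.1≤88.6, cost 1099≤1204, storage 50≥11).
#2: not dominated (best storage).
#3: dominated by #5 (write latency 42.8≤43.5, cost 404≤1241, storage 48≥14).
#4: dominated by #6 (write latency 15.2≤37.2, cost 865≤1492, storage 38≥16).
#5: not dominated.
#6: not dominated (best write latency).
#7: not dominated (best cost).
#8: dominated by #5 (write latency 42.8≤56.9, cost 404≤512, storage 48≥10).
#9: not dominated.
#10: dominated by #1 (write latency 88.6≤92.7, cost 1204≤1688, storage 11≥9).
#11: dominated by #5 (write latency 42.8≤57.3, cost 404≤1954, storage 48≥41).

#2, #5, #6, #7, #9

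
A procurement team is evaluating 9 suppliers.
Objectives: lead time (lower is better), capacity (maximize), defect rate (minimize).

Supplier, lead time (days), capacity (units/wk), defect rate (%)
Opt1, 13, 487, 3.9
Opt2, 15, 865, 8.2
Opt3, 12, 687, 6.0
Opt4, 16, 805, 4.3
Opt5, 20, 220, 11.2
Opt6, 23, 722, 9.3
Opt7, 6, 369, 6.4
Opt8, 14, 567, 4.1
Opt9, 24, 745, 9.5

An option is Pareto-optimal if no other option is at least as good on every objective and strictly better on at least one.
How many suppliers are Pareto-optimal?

6

Opt1: not dominated (best defect rate).
Opt2: not dominated (best capacity).
Opt3: not dominated.
Opt4: not dominated.
Opt5: dominated by Opt1 (lead time 13≤20, capacity 487≥220, defect rate 3.9≤11.2).
Opt6: dominated by Opt2 (lead time 15≤23, capacity 865≥722, defect rate 8.2≤9.3).
Opt7: not dominated (best lead time).
Opt8: not dominated.
Opt9: dominated by Opt2 (lead time 15≤24, capacity 865≥745, defect rate 8.2≤9.5).
Pareto-optimal: Opt1, Opt2, Opt3, Opt4, Opt7, Opt8 → 6.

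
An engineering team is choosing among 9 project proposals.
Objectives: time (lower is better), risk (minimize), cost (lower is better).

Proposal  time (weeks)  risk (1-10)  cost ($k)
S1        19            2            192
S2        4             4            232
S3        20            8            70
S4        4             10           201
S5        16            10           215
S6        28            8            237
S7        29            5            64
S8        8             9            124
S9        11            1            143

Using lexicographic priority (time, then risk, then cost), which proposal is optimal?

First minimize time: best is 4, kept {S2, S4}.
Then minimize risk: best is 4, kept {S2}.

S2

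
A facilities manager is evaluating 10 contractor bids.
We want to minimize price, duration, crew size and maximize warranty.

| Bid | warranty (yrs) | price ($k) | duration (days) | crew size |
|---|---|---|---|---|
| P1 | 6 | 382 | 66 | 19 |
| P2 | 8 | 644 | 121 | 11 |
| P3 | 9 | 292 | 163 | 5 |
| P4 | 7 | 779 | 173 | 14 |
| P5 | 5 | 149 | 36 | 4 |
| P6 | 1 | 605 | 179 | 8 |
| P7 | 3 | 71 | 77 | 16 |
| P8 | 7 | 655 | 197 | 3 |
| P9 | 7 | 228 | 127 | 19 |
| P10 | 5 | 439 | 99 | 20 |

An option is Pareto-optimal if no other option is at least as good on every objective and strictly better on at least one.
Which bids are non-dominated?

P1, P2, P3, P5, P7, P8, P9

P1: not dominated.
P2: not dominated.
P3: not dominated (best warranty).
P4: dominated by P2 (warranty 8≥7, price 644≤779, duration 121≤173, crew size 11≤14).
P5: not dominated (best duration).
P6: dominated by P3 (warranty 9≥1, price 292≤605, duration 163≤179, crew size 5≤8).
P7: not dominated (best price).
P8: not dominated (best crew size).
P9: not dominated.
P10: dominated by P1 (warranty 6≥5, price 382≤439, duration 66≤99, crew size 19≤20).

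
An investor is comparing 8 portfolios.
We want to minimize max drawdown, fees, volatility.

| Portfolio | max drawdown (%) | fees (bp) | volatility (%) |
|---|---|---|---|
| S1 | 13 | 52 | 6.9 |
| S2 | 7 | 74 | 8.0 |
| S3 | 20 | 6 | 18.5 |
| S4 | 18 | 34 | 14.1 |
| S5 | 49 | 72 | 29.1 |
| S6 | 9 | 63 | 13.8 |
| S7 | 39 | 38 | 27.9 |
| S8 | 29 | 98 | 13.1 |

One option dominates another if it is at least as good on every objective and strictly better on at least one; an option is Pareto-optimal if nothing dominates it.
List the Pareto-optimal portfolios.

S1: not dominated (best volatility).
S2: not dominated (best max drawdown).
S3: not dominated (best fees).
S4: not dominated.
S5: dominated by S1 (max drawdown 13≤49, fees 52≤72, volatility 6.9≤29.1).
S6: not dominated.
S7: dominated by S3 (max drawdown 20≤39, fees 6≤38, volatility 18.5≤27.9).
S8: dominated by S1 (max drawdown 13≤29, fees 52≤98, volatility 6.9≤13.1).

S1, S2, S3, S4, S6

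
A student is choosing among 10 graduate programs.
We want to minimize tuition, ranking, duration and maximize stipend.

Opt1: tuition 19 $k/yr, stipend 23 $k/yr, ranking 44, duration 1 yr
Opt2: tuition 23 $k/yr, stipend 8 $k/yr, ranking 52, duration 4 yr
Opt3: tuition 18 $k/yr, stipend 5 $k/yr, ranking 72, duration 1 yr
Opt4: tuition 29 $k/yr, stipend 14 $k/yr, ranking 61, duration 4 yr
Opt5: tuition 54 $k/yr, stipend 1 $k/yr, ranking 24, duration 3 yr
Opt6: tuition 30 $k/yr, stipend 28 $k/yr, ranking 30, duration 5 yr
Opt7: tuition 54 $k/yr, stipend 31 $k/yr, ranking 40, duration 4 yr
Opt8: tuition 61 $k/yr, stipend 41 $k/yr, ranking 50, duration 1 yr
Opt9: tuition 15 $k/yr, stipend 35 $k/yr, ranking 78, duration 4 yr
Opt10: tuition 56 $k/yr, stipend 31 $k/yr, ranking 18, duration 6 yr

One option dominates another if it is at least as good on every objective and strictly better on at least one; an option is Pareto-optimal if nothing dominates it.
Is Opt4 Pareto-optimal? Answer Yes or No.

No

Opt1 vs Opt4: tuition 19≤29, stipend 23≥14, ranking 44≤61, duration 1≤4 — Opt1 is at least as good on every objective and strictly better on at least one, so Opt1 dominates Opt4.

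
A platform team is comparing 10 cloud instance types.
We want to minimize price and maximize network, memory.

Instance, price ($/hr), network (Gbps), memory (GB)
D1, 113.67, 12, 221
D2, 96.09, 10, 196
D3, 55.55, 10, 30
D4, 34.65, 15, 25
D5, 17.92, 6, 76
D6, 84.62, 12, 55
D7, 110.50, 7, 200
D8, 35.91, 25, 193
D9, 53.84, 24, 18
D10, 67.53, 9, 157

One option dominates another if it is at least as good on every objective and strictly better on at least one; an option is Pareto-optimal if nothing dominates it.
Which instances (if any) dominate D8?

D1: worse on price (113.67 vs 35.91).
D2: worse on price (96.09 vs 35.91).
D3: worse on price (55.55 vs 35.91).
D4: worse on network (15 vs 25).
D5: worse on network (6 vs 25).
D6: worse on price (84.62 vs 35.91).
D7: worse on price (110.50 vs 35.91).
D9: worse on price (53.84 vs 35.91).
D10: worse on price (67.53 vs 35.91).
No option dominates D8.

none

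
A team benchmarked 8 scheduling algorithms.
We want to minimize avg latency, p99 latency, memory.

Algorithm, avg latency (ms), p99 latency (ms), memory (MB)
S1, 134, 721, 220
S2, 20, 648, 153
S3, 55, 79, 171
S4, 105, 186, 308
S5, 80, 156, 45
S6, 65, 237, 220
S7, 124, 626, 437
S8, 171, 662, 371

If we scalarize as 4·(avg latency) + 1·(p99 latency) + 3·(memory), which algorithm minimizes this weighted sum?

S1: 4·134 + 1·721 + 3·220 = 1917
S2: 4·20 + 1·648 + 3·153 = 1187
S3: 4·55 + 1·79 + 3·171 = 812
S4: 4·105 + 1·186 + 3·308 = 1530
S5: 4·80 + 1·156 + 3·45 = 611
S6: 4·65 + 1·237 + 3·220 = 1157
S7: 4·124 + 1·626 + 3·437 = 2433
S8: 4·171 + 1·662 + 3·371 = 2459
Lowest: S5 at 611.

S5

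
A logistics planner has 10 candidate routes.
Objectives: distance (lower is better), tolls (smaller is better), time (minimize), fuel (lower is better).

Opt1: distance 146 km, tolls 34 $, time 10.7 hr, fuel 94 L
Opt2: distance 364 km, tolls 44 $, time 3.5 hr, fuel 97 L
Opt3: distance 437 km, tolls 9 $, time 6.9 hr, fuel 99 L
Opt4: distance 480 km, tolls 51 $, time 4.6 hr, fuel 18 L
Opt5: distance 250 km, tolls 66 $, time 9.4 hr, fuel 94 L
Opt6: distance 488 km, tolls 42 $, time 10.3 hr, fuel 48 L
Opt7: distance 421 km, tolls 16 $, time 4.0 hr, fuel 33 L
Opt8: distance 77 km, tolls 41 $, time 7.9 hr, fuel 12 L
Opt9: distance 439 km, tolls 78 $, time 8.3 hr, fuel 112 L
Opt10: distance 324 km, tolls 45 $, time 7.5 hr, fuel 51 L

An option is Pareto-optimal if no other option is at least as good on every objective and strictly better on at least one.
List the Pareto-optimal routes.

Opt1: not dominated.
Opt2: not dominated (best time).
Opt3: not dominated (best tolls).
Opt4: not dominated.
Opt5: dominated by Opt8 (distance 77≤250, tolls 41≤66, time 7.9≤9.4, fuel 12≤94).
Opt6: dominated by Opt7 (distance 421≤488, tolls 16≤42, time 4.0≤10.3, fuel 33≤48).
Opt7: not dominated.
Opt8: not dominated (best distance).
Opt9: dominated by Opt2 (distance 364≤439, tolls 44≤78, time 3.5≤8.3, fuel 97≤112).
Opt10: not dominated.

Opt1, Opt2, Opt3, Opt4, Opt7, Opt8, Opt10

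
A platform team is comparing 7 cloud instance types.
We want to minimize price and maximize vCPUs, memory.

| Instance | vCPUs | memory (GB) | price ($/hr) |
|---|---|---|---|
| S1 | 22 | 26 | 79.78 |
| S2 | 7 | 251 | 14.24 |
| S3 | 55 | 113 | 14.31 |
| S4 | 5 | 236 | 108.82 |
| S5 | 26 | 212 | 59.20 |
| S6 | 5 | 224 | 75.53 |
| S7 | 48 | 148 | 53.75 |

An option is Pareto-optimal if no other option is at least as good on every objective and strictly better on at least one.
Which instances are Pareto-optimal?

S2, S3, S5, S7

S1: dominated by S3 (vCPUs 55≥22, memory 113≥26, price 14.31≤79.78).
S2: not dominated (best memory).
S3: not dominated (best vCPUs).
S4: dominated by S2 (vCPUs 7≥5, memory 251≥236, price 14.24≤108.82).
S5: not dominated.
S6: dominated by S2 (vCPUs 7≥5, memory 251≥224, price 14.24≤75.53).
S7: not dominated.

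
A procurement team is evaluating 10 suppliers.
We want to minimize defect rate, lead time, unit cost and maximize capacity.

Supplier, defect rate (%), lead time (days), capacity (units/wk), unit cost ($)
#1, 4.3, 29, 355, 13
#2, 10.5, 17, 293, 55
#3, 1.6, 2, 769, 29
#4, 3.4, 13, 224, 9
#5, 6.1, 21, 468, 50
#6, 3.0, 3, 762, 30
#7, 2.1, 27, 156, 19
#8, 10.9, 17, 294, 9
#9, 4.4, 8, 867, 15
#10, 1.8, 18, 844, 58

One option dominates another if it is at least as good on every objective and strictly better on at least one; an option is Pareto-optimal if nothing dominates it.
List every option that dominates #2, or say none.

#3, #6, #9

#3: defect rate 1.6≤10.5, lead time 2≤17, capacity 769≥293, unit cost 29≤55 — dominates #2.
#6: defect rate 3.0≤10.5, lead time 3≤17, capacity 762≥293, unit cost 30≤55 — dominates #2.
#9: defect rate 4.4≤10.5, lead time 8≤17, capacity 867≥293, unit cost 15≤55 — dominates #2.
Others (#1, #4, #5, #7, #8, #10) are each worse than #2 on at least one objective.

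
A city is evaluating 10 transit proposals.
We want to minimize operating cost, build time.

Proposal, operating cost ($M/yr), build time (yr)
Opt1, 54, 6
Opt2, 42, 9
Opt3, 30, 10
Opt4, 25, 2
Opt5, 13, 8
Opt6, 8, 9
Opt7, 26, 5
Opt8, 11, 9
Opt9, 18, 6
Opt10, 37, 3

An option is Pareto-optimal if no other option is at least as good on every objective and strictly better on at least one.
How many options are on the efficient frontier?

Opt1: dominated by Opt4 (operating cost 25≤54, build time 2≤6).
Opt2: dominated by Opt4 (operating cost 25≤42, build time 2≤9).
Opt3: dominated by Opt4 (operating cost 25≤30, build time 2≤10).
Opt4: not dominated (best build time).
Opt5: not dominated.
Opt6: not dominated (best operating cost).
Opt7: dominated by Opt4 (operating cost 25≤26, build time 2≤5).
Opt8: dominated by Opt6 (operating cost 8≤11, build time 9≤9).
Opt9: not dominated.
Opt10: dominated by Opt4 (operating cost 25≤37, build time 2≤3).
Pareto-optimal: Opt4, Opt5, Opt6, Opt9 → 4.

4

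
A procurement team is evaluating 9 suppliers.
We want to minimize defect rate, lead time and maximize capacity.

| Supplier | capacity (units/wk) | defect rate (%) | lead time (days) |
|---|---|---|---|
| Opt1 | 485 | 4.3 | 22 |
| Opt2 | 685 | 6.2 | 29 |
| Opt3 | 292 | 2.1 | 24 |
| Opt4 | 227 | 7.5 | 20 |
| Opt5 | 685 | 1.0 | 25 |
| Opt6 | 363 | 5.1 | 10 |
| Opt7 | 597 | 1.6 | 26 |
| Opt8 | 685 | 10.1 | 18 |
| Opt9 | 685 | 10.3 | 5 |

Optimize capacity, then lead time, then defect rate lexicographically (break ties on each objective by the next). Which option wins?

First maximize capacity: best is 685, kept {Opt2, Opt5, Opt8, Opt9}.
Then minimize lead time: best is 5, kept {Opt9}.

Opt9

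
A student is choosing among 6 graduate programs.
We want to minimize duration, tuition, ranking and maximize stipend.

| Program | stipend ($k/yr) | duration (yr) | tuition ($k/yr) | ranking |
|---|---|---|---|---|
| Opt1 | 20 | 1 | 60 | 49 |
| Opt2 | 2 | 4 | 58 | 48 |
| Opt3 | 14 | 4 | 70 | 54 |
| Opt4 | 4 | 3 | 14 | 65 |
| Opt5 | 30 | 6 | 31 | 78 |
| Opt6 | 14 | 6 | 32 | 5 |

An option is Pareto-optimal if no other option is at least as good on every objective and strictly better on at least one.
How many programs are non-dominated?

Opt1: not dominated (best duration).
Opt2: not dominated.
Opt3: dominated by Opt1 (stipend 20≥14, duration 1≤4, tuition 60≤70, ranking 49≤54).
Opt4: not dominated (best tuition).
Opt5: not dominated (best stipend).
Opt6: not dominated (best ranking).
Pareto-optimal: Opt1, Opt2, Opt4, Opt5, Opt6 → 5.

5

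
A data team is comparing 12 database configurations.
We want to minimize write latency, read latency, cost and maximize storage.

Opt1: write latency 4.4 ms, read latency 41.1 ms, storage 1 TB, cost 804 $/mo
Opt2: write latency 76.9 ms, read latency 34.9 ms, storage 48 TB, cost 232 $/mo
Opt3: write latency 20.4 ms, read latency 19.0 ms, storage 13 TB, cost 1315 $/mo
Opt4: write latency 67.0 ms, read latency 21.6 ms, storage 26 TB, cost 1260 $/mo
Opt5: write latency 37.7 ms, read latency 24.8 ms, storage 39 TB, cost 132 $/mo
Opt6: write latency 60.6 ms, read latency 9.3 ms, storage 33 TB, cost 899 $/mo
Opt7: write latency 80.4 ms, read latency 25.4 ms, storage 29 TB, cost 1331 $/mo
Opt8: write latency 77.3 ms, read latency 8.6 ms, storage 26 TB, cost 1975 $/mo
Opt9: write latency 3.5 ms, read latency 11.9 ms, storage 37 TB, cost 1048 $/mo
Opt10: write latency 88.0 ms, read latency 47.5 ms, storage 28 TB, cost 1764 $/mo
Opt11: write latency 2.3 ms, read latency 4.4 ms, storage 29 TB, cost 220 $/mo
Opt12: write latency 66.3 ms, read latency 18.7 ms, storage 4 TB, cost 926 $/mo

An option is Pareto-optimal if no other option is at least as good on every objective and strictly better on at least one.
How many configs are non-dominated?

Opt1: dominated by Opt11 (write latency 2.3≤4.4, read latency 4.4≤41.1, storage 29≥1, cost 220≤804).
Opt2: not dominated (best storage).
Opt3: dominated by Opt9 (write latency 3.5≤20.4, read latency 11.9≤19.0, storage 37≥13, cost 1048≤1315).
Opt4: dominated by Opt6 (write latency 60.6≤67.0, read latency 9.3≤21.6, storage 33≥26, cost 899≤1260).
Opt5: not dominated (best cost).
Opt6: not dominated.
Opt7: dominated by Opt5 (write latency 37.7≤80.4, read latency 24.8≤25.4, storage 39≥29, cost 132≤1331).
Opt8: dominated by Opt11 (write latency 2.3≤77.3, read latency 4.4≤8.6, storage 29≥26, cost 220≤1975).
Opt9: not dominated.
Opt10: dominated by Opt2 (write latency 76.9≤88.0, read latency 34.9≤47.5, storage 48≥28, cost 232≤1764).
Opt11: not dominated (best write latency).
Opt12: dominated by Opt6 (write latency 60.6≤66.3, read latency 9.3≤18.7, storage 33≥4, cost 899≤926).
Pareto-optimal: Opt2, Opt5, Opt6, Opt9, Opt11 → 5.

5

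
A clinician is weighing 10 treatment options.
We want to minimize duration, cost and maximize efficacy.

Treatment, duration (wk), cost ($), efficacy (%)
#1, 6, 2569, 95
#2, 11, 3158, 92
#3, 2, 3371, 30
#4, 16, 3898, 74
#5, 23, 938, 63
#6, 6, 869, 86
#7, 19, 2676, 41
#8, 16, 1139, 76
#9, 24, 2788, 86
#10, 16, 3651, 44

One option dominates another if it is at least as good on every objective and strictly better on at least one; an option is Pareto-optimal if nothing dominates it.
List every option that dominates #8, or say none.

#6

#6: duration 6≤16, cost 869≤1139, efficacy 86≥76 — dominates #8.
Others (#1, #2, #3, #4, #5, #7, #9, #10) are each worse than #8 on at least one objective.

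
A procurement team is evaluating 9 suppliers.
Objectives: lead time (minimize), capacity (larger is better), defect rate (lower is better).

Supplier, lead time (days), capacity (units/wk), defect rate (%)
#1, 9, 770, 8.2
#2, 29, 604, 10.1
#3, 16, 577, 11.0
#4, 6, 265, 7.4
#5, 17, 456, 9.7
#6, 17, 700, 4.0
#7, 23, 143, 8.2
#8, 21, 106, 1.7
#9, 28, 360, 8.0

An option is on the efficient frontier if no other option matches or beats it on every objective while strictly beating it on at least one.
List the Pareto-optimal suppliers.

#1, #4, #6, #8

#1: not dominated (best capacity).
#2: dominated by #1 (lead time 9≤29, capacity 770≥604, defect rate 8.2≤10.1).
#3: dominated by #1 (lead time 9≤16, capacity 770≥577, defect rate 8.2≤11.0).
#4: not dominated (best lead time).
#5: dominated by #1 (lead time 9≤17, capacity 770≥456, defect rate 8.2≤9.7).
#6: not dominated.
#7: dominated by #1 (lead time 9≤23, capacity 770≥143, defect rate 8.2≤8.2).
#8: not dominated (best defect rate).
#9: dominated by #6 (lead time 17≤28, capacity 700≥360, defect rate 4.0≤8.0).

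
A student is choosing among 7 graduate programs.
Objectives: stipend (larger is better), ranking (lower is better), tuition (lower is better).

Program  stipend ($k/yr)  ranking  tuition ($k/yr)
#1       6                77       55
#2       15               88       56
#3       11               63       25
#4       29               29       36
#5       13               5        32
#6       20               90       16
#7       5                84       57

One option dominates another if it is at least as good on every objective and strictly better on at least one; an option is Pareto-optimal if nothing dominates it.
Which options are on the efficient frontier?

#1: dominated by #3 (stipend 11≥6, ranking 63≤77, tuition 25≤55).
#2: dominated by #4 (stipend 29≥15, ranking 29≤88, tuition 36≤56).
#3: not dominated.
#4: not dominated (best stipend).
#5: not dominated (best ranking).
#6: not dominated (best tuition).
#7: dominated by #1 (stipend 6≥5, ranking 77≤84, tuition 55≤57).

#3, #4, #5, #6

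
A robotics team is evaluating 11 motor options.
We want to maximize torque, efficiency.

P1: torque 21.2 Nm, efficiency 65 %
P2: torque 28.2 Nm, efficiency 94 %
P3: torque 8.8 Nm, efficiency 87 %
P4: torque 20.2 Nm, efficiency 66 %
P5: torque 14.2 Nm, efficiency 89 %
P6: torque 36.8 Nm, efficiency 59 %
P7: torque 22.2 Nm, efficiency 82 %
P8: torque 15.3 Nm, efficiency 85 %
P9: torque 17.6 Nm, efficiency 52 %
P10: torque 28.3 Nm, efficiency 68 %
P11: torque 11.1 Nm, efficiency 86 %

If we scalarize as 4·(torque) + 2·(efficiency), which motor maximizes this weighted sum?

P2

P1: 4·21.2 + 2·65 = 214.8
P2: 4·28.2 + 2·94 = 300.8
P3: 4·8.8 + 2·87 = 209.2
P4: 4·20.2 + 2·66 = 212.8
P5: 4·14.2 + 2·89 = 234.8
P6: 4·36.8 + 2·59 = 265.2
P7: 4·22.2 + 2·82 = 252.8
P8: 4·15.3 + 2·85 = 231.2
P9: 4·17.6 + 2·52 = 174.4
P10: 4·28.3 + 2·68 = 249.2
P11: 4·11.1 + 2·86 = 216.4
Highest: P2 at 300.8.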